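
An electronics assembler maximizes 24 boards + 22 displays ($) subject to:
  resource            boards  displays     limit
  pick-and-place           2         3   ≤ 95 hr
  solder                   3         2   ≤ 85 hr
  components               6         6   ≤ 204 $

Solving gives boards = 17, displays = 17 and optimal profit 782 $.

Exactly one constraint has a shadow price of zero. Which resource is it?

pick-and-place: 85/95 (slack 10)
solder: 85/85 (binding)
components: 204/204 (binding)
By complementary slackness, a constraint with positive slack has shadow price 0 → pick-and-place.

pick-and-place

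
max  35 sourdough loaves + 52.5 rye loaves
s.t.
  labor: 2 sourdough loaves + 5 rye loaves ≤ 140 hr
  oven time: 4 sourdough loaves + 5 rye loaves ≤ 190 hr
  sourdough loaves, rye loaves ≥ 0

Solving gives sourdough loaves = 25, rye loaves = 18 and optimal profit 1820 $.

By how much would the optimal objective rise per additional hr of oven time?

7

At the optimum: labor uses 140 of 140 (binding); oven time uses 190 of 190 (binding).
From A_Bᵀ y = c: 2·y_labor + 4·y_oven time = 35; 5·y_labor + 5·y_oven time = 52.5.
This yields shadow prices y_labor = 3.5, y_oven time = 7.
Shadow price of oven time = 7.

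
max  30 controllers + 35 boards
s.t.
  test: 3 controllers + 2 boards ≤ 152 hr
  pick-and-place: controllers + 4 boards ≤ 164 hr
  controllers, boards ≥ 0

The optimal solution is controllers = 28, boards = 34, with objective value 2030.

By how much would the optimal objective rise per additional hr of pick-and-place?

4.5

Both test and pick-and-place are binding at x*.
From A_Bᵀ y = c: 3·y_test + 1·y_pick-and-place = 30; 2·y_test + 4·y_pick-and-place = 35.
→ y_test = 8.5 and y_pick-and-place = 4.5.
Shadow price of pick-and-place = 4.5.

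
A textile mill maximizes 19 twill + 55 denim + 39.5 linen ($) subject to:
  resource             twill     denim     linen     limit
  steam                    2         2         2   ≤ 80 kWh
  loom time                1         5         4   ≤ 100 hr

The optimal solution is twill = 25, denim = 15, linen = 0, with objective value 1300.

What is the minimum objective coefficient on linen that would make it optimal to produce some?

Both steam and loom time are binding at x*.
Dual feasibility on the basic columns requires 2·y_steam + 1·y_loom time = 19, 2·y_steam + 5·y_loom time = 55.
Solving: y_steam = 5, y_loom time = 9.
linen enters the basis when its profit ≥ yᵀa₃ = 5·2 + 9·4 = 46.

46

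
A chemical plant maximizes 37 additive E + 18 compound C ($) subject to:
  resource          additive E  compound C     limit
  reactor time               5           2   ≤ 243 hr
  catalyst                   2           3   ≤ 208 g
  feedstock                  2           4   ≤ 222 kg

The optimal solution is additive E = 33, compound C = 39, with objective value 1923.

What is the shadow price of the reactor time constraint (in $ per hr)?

7

Check each constraint at x*: reactor time 243/243 (tight); catalyst 183/208 (slack 25); feedstock 222/222 (tight).
Slack constraints have shadow price 0 (complementary slackness).
The binding rows give the dual system: 5·y_reactor time + 2·y_feedstock = 37 and 2·y_reactor time + 4·y_feedstock = 18.
This yields shadow prices y_reactor time = 7, y_feedstock = 1.
Shadow price of reactor time = 7.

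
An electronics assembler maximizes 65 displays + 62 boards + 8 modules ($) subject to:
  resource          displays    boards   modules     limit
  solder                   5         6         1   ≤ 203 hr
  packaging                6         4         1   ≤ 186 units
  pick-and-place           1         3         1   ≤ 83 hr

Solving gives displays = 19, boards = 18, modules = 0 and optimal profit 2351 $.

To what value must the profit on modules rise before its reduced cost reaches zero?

At the optimum: solder uses 203 of 203 (binding); packaging uses 186 of 186 (binding); pick-and-place uses 73 of 83 (slack = 10).
Slack constraints have shadow price 0 (complementary slackness).
Dual feasibility on the basic columns requires 5·y_solder + 6·y_packaging = 65, 6·y_solder + 4·y_packaging = 62.
→ y_solder = 7 and y_packaging = 5.
modules enters the basis when its profit ≥ yᵀa₃ = 7·1 + 5·1 = 12.

12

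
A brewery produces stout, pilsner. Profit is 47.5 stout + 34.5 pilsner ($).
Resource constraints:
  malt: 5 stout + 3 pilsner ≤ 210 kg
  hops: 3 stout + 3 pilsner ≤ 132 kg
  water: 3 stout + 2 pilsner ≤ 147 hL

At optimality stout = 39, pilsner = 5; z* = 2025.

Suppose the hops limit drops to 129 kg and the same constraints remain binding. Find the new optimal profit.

Binding: malt and hops. Non-binding: water (20 unused).
By complementary slackness, y = 0 for the non-binding constraint.
The binding rows give the dual system: 5·y_malt + 3·y_hops = 47.5 and 3·y_malt + 3·y_hops = 34.5.
→ y_malt = 6.5 and y_hops = 5.
Δz = y_hops·Δb = 5 × (-3) = -15, so new z* = 2025 − 15 = 2010.

2010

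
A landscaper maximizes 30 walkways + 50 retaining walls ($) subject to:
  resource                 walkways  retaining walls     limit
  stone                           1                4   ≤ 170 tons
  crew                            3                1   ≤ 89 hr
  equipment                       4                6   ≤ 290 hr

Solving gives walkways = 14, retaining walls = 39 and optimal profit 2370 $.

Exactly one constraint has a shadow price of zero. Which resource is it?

crew

stone: 170/170 (binding)
crew: 81/89 (slack 8)
equipment: 290/290 (binding)
By complementary slackness, a constraint with positive slack has shadow price 0 → crew.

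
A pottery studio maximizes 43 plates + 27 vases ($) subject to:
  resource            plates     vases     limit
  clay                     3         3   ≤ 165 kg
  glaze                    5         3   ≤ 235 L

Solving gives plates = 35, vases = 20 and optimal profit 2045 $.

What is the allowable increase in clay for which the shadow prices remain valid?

70

Binding constraints: clay, glaze. The basis is B = [[3,3],[5,3]] with det -6.
Per unit increase in clay, x* moves by d = (-0.5, 0.8333).
The basis stays optimal until plates reaches 0; allowable increase = 70 kg.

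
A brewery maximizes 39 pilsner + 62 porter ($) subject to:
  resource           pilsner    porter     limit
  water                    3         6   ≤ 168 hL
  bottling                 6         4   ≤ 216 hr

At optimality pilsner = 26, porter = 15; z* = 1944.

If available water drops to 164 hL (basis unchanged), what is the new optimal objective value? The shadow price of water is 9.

Δb = -4, so new z* = 1944 + (9)·(-4) = 1944 − 36 = 1908.

1908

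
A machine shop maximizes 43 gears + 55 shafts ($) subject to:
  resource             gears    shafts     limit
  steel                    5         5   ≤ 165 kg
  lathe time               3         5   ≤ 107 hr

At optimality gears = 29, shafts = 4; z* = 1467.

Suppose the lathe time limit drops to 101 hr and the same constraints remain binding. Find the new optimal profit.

Both steel and lathe time are binding at x*.
The binding rows give the dual system: 5·y_steel + 3·y_lathe time = 43 and 5·y_steel + 5·y_lathe time = 55.
→ y_steel = 5 and y_lathe time = 6.
Δz = y_lathe time·Δb = 6 × (-6) = -36, so new z* = 1467 − 36 = 1431.

1431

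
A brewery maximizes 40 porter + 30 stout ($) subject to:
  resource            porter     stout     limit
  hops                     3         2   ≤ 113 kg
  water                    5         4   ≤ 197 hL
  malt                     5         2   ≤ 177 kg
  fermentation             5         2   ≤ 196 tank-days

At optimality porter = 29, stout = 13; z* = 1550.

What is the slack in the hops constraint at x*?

0

hops used = 3·29 + 2·13 = 113; slack = 113 − 113 = 0.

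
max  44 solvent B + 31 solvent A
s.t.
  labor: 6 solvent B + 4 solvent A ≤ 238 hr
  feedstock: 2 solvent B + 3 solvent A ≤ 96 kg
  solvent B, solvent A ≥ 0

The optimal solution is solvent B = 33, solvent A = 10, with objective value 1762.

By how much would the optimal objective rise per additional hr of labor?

At the optimum: labor uses 238 of 238 (binding); feedstock uses 96 of 96 (binding).
From A_Bᵀ y = c: 6·y_labor + 2·y_feedstock = 44; 4·y_labor + 3·y_feedstock = 31.
Solving: y_labor = 7, y_feedstock = 1.
Shadow price of labor = 7.

7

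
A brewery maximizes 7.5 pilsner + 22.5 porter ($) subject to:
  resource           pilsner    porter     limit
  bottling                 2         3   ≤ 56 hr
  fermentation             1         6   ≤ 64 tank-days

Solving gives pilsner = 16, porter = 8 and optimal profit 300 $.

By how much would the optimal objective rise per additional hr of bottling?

2.5

Check each constraint at x*: bottling 56/56 (tight); fermentation 64/64 (tight).
Dual feasibility on the basic columns requires 2·y_bottling + 1·y_fermentation = 7.5, 3·y_bottling + 6·y_fermentation = 22.5.
→ y_bottling = 2.5 and y_fermentation = 2.5.
Shadow price of bottling = 2.5.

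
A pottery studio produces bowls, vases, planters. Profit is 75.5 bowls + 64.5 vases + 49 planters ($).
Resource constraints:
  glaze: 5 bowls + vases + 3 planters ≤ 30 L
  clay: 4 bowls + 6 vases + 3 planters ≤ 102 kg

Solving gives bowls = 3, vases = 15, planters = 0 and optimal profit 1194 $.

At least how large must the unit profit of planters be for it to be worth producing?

Both glaze and clay are binding at x*.
From A_Bᵀ y = c: 5·y_glaze + 4·y_clay = 75.5; 1·y_glaze + 6·y_clay = 64.5.
→ y_glaze = 7.5 and y_clay = 9.5.
planters enters the basis when its profit ≥ yᵀa₃ = 7.5·3 + 9.5·3 = 51.

51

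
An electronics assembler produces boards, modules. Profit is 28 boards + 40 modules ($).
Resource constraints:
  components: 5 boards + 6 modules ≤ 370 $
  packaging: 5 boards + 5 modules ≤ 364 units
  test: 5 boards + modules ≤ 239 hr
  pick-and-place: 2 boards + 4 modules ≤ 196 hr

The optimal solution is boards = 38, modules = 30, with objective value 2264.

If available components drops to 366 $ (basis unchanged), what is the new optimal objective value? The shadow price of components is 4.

Δb = -4, so new z* = 2264 + (4)·(-4) = 2264 − 16 = 2248.

2248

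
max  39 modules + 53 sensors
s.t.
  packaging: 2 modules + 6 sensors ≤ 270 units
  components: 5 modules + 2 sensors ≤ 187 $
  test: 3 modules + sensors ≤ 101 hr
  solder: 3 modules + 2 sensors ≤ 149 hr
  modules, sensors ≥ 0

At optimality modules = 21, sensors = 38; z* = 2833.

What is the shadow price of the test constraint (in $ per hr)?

Check each constraint at x*: packaging 270/270 (tight); components 181/187 (slack 6); test 101/101 (tight); solder 139/149 (slack 10).
By complementary slackness, y = 0 for the non-binding constraints.
Dual feasibility on the basic columns requires 2·y_packaging + 3·y_test = 39, 6·y_packaging + 1·y_test = 53.
This yields shadow prices y_packaging = 7.5, y_test = 8.
Shadow price of test = 8.

8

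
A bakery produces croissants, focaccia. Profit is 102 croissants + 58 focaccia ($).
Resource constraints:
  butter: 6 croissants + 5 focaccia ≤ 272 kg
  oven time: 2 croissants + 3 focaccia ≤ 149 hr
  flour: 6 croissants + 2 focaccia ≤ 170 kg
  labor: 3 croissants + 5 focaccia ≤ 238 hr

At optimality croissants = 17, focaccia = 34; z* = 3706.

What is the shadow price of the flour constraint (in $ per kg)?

Check each constraint at x*: butter 272/272 (tight); oven time 136/149 (slack 13); flour 170/170 (tight); labor 221/238 (slack 17).
Slack constraints have shadow price 0 (complementary slackness).
From A_Bᵀ y = c: 6·y_butter + 6·y_flour = 102; 5·y_butter + 2·y_flour = 58.
Solving: y_butter = 8, y_flour = 9.
Shadow price of flour = 9.

9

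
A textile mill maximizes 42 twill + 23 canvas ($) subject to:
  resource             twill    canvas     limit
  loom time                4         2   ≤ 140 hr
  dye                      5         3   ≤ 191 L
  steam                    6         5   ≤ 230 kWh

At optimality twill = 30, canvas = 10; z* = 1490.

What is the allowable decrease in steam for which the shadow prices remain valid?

20

Binding constraints: loom time, steam. The basis is B = [[4,2],[6,5]] with det 8.
Per unit decrease in steam, x* moves by d = (0.25, -0.5).
The basis stays optimal until canvas reaches 0; allowable decrease = 20 kWh.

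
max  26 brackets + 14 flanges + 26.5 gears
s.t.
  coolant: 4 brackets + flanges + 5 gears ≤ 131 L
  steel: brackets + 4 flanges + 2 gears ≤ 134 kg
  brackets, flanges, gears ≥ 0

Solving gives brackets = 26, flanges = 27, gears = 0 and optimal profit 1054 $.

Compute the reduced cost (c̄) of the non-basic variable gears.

Check each constraint at x*: coolant 131/131 (tight); steel 134/134 (tight).
Dual feasibility on the basic columns requires 4·y_coolant + 1·y_steel = 26, 1·y_coolant + 4·y_steel = 14.
This yields shadow prices y_coolant = 6, y_steel = 2.
Reduced cost of gears: c₃ − yᵀa₃ = 26.5 − (6·5 + 2·2) = 26.5 − 34 = -7.5.

-7.5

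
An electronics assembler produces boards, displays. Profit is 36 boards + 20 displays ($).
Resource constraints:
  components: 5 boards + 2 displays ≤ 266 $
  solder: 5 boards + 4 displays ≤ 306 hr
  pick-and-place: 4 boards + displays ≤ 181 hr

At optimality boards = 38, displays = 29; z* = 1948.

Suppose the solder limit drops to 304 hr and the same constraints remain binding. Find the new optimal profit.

1940

Binding: solder and pick-and-place. Non-binding: components (18 unused).
By complementary slackness, y = 0 for the non-binding constraint.
The binding rows give the dual system: 5·y_solder + 4·y_pick-and-place = 36 and 4·y_solder + 1·y_pick-and-place = 20.
Solving: y_solder = 4, y_pick-and-place = 4.
Δz = y_solder·Δb = 4 × (-2) = -8, so new z* = 1948 − 8 = 1940.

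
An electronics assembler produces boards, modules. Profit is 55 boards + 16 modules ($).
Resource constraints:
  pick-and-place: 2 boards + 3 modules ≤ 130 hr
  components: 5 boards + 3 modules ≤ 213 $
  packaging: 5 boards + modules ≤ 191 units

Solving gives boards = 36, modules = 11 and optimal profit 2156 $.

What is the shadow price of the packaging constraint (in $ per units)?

8.5

Check each constraint at x*: pick-and-place 105/130 (slack 25); components 213/213 (tight); packaging 191/191 (tight).
Since pick-and-place is not tight, its dual is 0.
From A_Bᵀ y = c: 5·y_components + 5·y_packaging = 55; 3·y_components + 1·y_packaging = 16.
This yields shadow prices y_components = 2.5, y_packaging = 8.5.
Shadow price of packaging = 8.5.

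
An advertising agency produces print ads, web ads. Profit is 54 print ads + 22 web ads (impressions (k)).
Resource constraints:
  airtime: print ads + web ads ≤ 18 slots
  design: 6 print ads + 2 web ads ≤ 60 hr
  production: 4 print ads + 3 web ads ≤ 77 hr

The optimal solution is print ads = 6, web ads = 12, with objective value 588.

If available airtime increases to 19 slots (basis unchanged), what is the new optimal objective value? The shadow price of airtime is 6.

594

Δb = 1, so new z* = 588 + (6)·(1) = 588 + 6 = 594.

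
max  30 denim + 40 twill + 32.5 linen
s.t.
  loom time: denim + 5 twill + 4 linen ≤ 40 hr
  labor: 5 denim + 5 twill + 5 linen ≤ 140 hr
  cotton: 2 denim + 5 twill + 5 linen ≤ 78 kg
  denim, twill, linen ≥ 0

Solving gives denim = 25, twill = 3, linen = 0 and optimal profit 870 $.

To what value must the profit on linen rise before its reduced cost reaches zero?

37.5

Check each constraint at x*: loom time 40/40 (tight); labor 140/140 (tight); cotton 65/78 (slack 13).
Since cotton is not tight, its dual is 0.
From A_Bᵀ y = c: 1·y_loom time + 5·y_labor = 30; 5·y_loom time + 5·y_labor = 40.
→ y_loom time = 2.5 and y_labor = 5.5.
linen enters the basis when its profit ≥ yᵀa₃ = 2.5·4 + 5.5·5 = 37.5.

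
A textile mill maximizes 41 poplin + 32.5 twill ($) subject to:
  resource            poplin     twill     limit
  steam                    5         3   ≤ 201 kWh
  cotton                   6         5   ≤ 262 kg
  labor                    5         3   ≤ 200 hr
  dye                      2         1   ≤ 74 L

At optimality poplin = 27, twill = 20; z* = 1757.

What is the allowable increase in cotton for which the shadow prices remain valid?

20

Binding constraints: cotton, dye. The basis is B = [[6,5],[2,1]] with det -4.
Per unit increase in cotton, x* moves by d = (-0.25, 0.5).
The basis stays optimal until labor becomes binding; allowable increase = 20 kg.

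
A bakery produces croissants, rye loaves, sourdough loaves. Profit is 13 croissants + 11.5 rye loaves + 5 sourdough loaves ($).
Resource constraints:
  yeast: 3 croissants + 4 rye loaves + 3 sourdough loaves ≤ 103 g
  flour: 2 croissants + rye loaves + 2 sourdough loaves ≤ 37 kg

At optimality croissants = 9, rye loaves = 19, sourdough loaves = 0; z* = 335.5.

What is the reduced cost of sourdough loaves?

At the optimum: yeast uses 103 of 103 (binding); flour uses 37 of 37 (binding).
From A_Bᵀ y = c: 3·y_yeast + 2·y_flour = 13; 4·y_yeast + 1·y_flour = 11.5.
→ y_yeast = 2 and y_flour = 3.5.
Reduced cost of sourdough loaves: c₃ − yᵀa₃ = 5 − (2·3 + 3.5·2) = 5 − 13 = -8.

-8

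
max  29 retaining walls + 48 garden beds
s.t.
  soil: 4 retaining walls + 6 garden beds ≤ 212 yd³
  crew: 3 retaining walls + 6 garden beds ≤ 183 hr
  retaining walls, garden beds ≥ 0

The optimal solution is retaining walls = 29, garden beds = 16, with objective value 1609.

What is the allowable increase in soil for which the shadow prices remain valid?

Binding constraints: soil, crew. The basis is B = [[4,6],[3,6]] with det 6.
Per unit increase in soil, x* moves by d = (1, -0.5).
The basis stays optimal until garden beds reaches 0; allowable increase = 32 yd³.

32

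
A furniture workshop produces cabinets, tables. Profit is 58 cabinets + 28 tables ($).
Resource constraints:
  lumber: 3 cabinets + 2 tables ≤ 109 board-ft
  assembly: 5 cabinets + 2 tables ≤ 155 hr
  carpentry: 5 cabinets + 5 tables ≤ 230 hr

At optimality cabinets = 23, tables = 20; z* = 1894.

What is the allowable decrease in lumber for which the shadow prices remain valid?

Binding constraints: lumber, assembly. The basis is B = [[3,2],[5,2]] with det -4.
Per unit decrease in lumber, x* moves by d = (0.5, -1.25).
The basis stays optimal until tables reaches 0; allowable decrease = 16 board-ft.

16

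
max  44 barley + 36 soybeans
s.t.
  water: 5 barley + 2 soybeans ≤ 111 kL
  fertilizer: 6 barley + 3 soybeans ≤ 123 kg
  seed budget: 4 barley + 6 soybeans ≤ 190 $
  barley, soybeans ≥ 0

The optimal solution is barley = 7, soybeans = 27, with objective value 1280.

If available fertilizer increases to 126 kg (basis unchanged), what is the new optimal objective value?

Check each constraint at x*: water 89/111 (slack 22); fertilizer 123/123 (tight); seed budget 190/190 (tight).
By complementary slackness, y = 0 for the non-binding constraint.
From A_Bᵀ y = c: 6·y_fertilizer + 4·y_seed budget = 44; 3·y_fertilizer + 6·y_seed budget = 36.
This yields shadow prices y_fertilizer = 5, y_seed budget = 3.5.
Δz = y_fertilizer·Δb = 5 × (3) = 15, so new z* = 1280 + 15 = 1295.

1295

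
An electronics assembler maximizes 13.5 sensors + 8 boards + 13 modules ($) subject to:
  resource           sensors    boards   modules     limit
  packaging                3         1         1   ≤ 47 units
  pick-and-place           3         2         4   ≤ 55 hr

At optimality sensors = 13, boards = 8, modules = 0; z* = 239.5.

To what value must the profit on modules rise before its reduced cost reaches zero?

15

At the optimum: packaging uses 47 of 47 (binding); pick-and-place uses 55 of 55 (binding).
The binding rows give the dual system: 3·y_packaging + 3·y_pick-and-place = 13.5 and 1·y_packaging + 2·y_pick-and-place = 8.
→ y_packaging = 1 and y_pick-and-place = 3.5.
modules enters the basis when its profit ≥ yᵀa₃ = 1·1 + 3.5·4 = 15.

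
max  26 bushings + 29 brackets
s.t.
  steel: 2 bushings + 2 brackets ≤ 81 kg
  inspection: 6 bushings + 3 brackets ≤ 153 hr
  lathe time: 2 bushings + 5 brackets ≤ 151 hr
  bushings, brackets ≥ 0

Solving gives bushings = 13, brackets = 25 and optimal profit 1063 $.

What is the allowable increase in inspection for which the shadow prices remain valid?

Binding constraints: inspection, lathe time. The basis is B = [[6,3],[2,5]] with det 24.
Per unit increase in inspection, x* moves by d = (0.2083, -0.0833).
The basis stays optimal until steel becomes binding; allowable increase = 20 hr.

20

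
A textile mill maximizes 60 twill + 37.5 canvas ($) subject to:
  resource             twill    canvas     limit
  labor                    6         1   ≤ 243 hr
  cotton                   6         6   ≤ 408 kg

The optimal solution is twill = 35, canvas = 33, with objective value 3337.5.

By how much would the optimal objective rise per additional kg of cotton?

5.5

Both labor and cotton are binding at x*.
The binding rows give the dual system: 6·y_labor + 6·y_cotton = 60 and 1·y_labor + 6·y_cotton = 37.5.
→ y_labor = 4.5 and y_cotton = 5.5.
Shadow price of cotton = 5.5.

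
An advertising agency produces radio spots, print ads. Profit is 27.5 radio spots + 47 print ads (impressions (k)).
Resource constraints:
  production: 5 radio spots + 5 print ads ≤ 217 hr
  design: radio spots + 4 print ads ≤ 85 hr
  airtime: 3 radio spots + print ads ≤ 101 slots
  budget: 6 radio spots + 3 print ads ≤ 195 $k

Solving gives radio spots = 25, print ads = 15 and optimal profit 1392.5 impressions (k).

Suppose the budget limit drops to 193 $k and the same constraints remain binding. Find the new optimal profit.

1386.5

At the optimum: production uses 200 of 217 (slack = 17); design uses 85 of 85 (binding); airtime uses 90 of 101 (slack = 11); budget uses 195 of 195 (binding).
Slack constraints have shadow price 0 (complementary slackness).
The binding rows give the dual system: 1·y_design + 6·y_budget = 27.5 and 4·y_design + 3·y_budget = 47.
→ y_design = 9.5 and y_budget = 3.
Δz = y_budget·Δb = 3 × (-2) = -6, so new z* = 1392.5 − 6 = 1386.5.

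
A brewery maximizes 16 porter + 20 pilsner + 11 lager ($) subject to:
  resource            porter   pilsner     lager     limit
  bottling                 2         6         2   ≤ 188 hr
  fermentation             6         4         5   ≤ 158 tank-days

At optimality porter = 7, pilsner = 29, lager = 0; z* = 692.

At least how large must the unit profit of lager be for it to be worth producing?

14

At the optimum: bottling uses 188 of 188 (binding); fermentation uses 158 of 158 (binding).
Dual feasibility on the basic columns requires 2·y_bottling + 6·y_fermentation = 16, 6·y_bottling + 4·y_fermentation = 20.
Solving: y_bottling = 2, y_fermentation = 2.
lager enters the basis when its profit ≥ yᵀa₃ = 2·2 + 2·5 = 14.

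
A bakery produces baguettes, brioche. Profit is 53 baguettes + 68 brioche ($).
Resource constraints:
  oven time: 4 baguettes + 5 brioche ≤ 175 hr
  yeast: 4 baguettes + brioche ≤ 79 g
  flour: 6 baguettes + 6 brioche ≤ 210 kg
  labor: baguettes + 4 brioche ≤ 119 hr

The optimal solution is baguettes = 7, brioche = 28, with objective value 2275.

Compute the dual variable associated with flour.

Binding: flour and labor. Non-binding: oven time (7 unused), yeast (23 unused).
Slack constraints have shadow price 0 (complementary slackness).
Dual feasibility on the basic columns requires 6·y_flour + 1·y_labor = 53, 6·y_flour + 4·y_labor = 68.
This yields shadow prices y_flour = 8, y_labor = 5.
Shadow price of flour = 8.

8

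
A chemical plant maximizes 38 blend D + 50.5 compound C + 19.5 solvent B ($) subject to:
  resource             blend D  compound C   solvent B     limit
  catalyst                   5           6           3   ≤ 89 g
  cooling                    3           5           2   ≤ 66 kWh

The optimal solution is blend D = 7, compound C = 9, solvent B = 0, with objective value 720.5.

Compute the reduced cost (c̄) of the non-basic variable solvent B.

-4

At the optimum: catalyst uses 89 of 89 (binding); cooling uses 66 of 66 (binding).
The binding rows give the dual system: 5·y_catalyst + 3·y_cooling = 38 and 6·y_catalyst + 5·y_cooling = 50.5.
Solving: y_catalyst = 5.5, y_cooling = 3.5.
Reduced cost of solvent B: c₃ − yᵀa₃ = 19.5 − (5.5·3 + 3.5·2) = 19.5 − 23.5 = -4.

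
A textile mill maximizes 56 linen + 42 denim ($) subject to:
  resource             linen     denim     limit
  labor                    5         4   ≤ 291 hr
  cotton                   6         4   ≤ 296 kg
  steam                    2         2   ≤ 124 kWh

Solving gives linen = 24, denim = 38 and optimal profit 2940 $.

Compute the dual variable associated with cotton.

7

Check each constraint at x*: labor 272/291 (slack 19); cotton 296/296 (tight); steam 124/124 (tight).
Slack constraints have shadow price 0 (complementary slackness).
The binding rows give the dual system: 6·y_cotton + 2·y_steam = 56 and 4·y_cotton + 2·y_steam = 42.
Solving: y_cotton = 7, y_steam = 7.
Shadow price of cotton = 7.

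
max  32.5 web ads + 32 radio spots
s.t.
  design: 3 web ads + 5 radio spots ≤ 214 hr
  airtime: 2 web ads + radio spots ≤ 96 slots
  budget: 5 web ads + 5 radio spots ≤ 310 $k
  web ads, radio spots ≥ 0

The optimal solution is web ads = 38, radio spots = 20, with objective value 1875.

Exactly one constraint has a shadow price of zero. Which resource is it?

design: 214/214 (binding)
airtime: 96/96 (binding)
budget: 290/310 (slack 20)
By complementary slackness, a constraint with positive slack has shadow price 0 → budget.

budget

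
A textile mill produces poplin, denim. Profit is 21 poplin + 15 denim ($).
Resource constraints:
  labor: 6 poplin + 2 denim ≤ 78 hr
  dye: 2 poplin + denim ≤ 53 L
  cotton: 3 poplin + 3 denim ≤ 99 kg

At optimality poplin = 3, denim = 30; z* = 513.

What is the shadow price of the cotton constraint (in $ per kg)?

Binding: labor and cotton. Non-binding: dye (17 unused).
Slack constraints have shadow price 0 (complementary slackness).
From A_Bᵀ y = c: 6·y_labor + 3·y_cotton = 21; 2·y_labor + 3·y_cotton = 15.
Solving: y_labor = 1.5, y_cotton = 4.
Shadow price of cotton = 4.

4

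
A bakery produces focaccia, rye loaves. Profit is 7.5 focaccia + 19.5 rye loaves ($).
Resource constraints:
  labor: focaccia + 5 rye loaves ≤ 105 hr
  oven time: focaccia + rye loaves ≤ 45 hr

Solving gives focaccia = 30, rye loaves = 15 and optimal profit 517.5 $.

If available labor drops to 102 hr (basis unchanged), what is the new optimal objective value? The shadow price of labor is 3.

508.5

Δb = -3, so new z* = 517.5 + (3)·(-3) = 517.5 − 9 = 508.5.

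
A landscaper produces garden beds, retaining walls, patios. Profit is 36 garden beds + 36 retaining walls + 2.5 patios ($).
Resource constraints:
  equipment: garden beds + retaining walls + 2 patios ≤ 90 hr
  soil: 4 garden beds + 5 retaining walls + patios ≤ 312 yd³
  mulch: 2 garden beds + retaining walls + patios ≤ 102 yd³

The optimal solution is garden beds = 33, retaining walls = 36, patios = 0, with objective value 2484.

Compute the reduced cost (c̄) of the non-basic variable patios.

Binding: soil and mulch. Non-binding: equipment (21 unused).
By complementary slackness, y = 0 for the non-binding constraint.
From A_Bᵀ y = c: 4·y_soil + 2·y_mulch = 36; 5·y_soil + 1·y_mulch = 36.
This yields shadow prices y_soil = 6, y_mulch = 6.
Reduced cost of patios: c₃ − yᵀa₃ = 2.5 − (6·1 + 6·1) = 2.5 − 12 = -9.5.

-9.5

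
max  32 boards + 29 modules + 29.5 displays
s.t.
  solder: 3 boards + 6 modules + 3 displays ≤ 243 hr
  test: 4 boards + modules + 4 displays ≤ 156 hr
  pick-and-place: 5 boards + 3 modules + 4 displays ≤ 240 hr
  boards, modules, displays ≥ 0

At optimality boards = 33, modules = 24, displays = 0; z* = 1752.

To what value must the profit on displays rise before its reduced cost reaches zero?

Check each constraint at x*: solder 243/243 (tight); test 156/156 (tight); pick-and-place 237/240 (slack 3).
Since pick-and-place is not tight, its dual is 0.
Dual feasibility on the basic columns requires 3·y_solder + 4·y_test = 32, 6·y_solder + 1·y_test = 29.
→ y_solder = 4 and y_test = 5.
displays enters the basis when its profit ≥ yᵀa₃ = 4·3 + 5·4 = 32.

32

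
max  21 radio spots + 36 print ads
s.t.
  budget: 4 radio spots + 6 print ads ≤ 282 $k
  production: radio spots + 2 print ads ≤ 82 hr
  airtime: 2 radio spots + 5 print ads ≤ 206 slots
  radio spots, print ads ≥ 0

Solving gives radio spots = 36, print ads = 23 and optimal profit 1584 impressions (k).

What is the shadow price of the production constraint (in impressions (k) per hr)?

9

At the optimum: budget uses 282 of 282 (binding); production uses 82 of 82 (binding); airtime uses 187 of 206 (slack = 19).
By complementary slackness, y = 0 for the non-binding constraint.
The binding rows give the dual system: 4·y_budget + 1·y_production = 21 and 6·y_budget + 2·y_production = 36.
Solving: y_budget = 3, y_production = 9.
Shadow price of production = 9.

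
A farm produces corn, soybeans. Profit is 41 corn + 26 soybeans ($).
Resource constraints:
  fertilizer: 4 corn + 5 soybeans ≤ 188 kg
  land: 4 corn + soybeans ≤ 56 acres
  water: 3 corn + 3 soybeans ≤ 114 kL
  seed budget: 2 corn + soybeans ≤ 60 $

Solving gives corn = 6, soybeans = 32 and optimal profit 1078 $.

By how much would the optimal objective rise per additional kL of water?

Binding: land and water. Non-binding: fertilizer (4 unused), seed budget (16 unused).
By complementary slackness, y = 0 for the non-binding constraints.
The binding rows give the dual system: 4·y_land + 3·y_water = 41 and 1·y_land + 3·y_water = 26.
This yields shadow prices y_land = 5, y_water = 7.
Shadow price of water = 7.

7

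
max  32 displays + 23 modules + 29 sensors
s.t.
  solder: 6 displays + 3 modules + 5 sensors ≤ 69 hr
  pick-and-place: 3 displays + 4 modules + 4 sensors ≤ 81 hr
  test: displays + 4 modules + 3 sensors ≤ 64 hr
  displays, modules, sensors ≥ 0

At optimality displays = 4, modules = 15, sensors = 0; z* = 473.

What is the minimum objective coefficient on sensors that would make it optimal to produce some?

Binding: solder and test. Non-binding: pick-and-place (9 unused).
Slack constraints have shadow price 0 (complementary slackness).
The binding rows give the dual system: 6·y_solder + 1·y_test = 32 and 3·y_solder + 4·y_test = 23.
Solving: y_solder = 5, y_test = 2.
sensors enters the basis when its profit ≥ yᵀa₃ = 5·5 + 2·3 = 31.

31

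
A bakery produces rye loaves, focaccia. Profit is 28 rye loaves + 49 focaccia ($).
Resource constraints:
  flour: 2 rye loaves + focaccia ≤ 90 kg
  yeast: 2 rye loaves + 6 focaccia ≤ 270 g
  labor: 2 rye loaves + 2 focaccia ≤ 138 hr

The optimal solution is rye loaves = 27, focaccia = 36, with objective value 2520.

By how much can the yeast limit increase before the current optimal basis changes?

60

Binding constraints: flour, yeast. The basis is B = [[2,1],[2,6]] with det 10.
Per unit increase in yeast, x* moves by d = (-0.1, 0.2).
The basis stays optimal until labor becomes binding; allowable increase = 60 g.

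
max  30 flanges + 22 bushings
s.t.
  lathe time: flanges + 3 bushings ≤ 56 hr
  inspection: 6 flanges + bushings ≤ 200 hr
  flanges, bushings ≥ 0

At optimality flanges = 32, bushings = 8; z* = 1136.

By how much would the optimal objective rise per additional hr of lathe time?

6

Both lathe time and inspection are binding at x*.
The binding rows give the dual system: 1·y_lathe time + 6·y_inspection = 30 and 3·y_lathe time + 1·y_inspection = 22.
This yields shadow prices y_lathe time = 6, y_inspection = 4.
Shadow price of lathe time = 6.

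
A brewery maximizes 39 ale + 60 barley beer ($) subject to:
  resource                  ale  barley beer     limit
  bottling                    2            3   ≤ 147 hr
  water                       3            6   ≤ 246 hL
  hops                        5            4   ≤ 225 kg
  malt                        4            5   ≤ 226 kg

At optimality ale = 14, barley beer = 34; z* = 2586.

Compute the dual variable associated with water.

5

At the optimum: bottling uses 130 of 147 (slack = 17); water uses 246 of 246 (binding); hops uses 206 of 225 (slack = 19); malt uses 226 of 226 (binding).
By complementary slackness, y = 0 for the non-binding constraints.
Dual feasibility on the basic columns requires 3·y_water + 4·y_malt = 39, 6·y_water + 5·y_malt = 60.
This yields shadow prices y_water = 5, y_malt = 6.
Shadow price of water = 5.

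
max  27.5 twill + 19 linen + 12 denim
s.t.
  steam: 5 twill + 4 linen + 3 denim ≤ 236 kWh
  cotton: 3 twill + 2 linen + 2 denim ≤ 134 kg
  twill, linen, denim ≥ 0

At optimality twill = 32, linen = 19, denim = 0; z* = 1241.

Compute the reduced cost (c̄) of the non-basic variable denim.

Check each constraint at x*: steam 236/236 (tight); cotton 134/134 (tight).
Dual feasibility on the basic columns requires 5·y_steam + 3·y_cotton = 27.5, 4·y_steam + 2·y_cotton = 19.
Solving: y_steam = 1, y_cotton = 7.5.
Reduced cost of denim: c₃ − yᵀa₃ = 12 − (1·3 + 7.5·2) = 12 − 18 = -6.

-6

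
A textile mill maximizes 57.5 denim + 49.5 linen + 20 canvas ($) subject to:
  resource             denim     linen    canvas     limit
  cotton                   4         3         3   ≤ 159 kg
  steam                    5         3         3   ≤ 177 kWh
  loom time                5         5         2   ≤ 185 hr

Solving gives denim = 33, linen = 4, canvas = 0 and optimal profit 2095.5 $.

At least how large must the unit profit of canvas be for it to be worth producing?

27

Binding: steam and loom time. Non-binding: cotton (15 unused).
Slack constraints have shadow price 0 (complementary slackness).
The binding rows give the dual system: 5·y_steam + 5·y_loom time = 57.5 and 3·y_steam + 5·y_loom time = 49.5.
→ y_steam = 4 and y_loom time = 7.5.
canvas enters the basis when its profit ≥ yᵀa₃ = 4·3 + 7.5·2 = 27.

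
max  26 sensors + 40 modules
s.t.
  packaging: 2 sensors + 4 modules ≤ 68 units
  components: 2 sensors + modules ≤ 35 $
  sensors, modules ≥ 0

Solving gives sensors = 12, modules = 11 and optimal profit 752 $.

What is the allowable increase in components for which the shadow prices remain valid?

33

Binding constraints: packaging, components. The basis is B = [[2,4],[2,1]] with det -6.
Per unit increase in components, x* moves by d = (0.6667, -0.3333).
The basis stays optimal until modules reaches 0; allowable increase = 33 $.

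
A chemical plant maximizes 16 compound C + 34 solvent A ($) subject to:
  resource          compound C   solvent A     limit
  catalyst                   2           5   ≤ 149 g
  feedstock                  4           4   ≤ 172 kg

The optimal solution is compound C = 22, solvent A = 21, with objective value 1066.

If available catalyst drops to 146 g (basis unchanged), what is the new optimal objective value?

Both catalyst and feedstock are binding at x*.
Dual feasibility on the basic columns requires 2·y_catalyst + 4·y_feedstock = 16, 5·y_catalyst + 4·y_feedstock = 34.
This yields shadow prices y_catalyst = 6, y_feedstock = 1.
Δz = y_catalyst·Δb = 6 × (-3) = -18, so new z* = 1066 − 18 = 1048.

1048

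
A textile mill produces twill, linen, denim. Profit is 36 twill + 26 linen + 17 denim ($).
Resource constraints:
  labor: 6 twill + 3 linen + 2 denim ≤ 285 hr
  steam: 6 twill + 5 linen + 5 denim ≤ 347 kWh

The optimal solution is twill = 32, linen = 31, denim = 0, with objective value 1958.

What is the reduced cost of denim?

At the optimum: labor uses 285 of 285 (binding); steam uses 347 of 347 (binding).
Dual feasibility on the basic columns requires 6·y_labor + 6·y_steam = 36, 3·y_labor + 5·y_steam = 26.
Solving: y_labor = 2, y_steam = 4.
Reduced cost of denim: c₃ − yᵀa₃ = 17 − (2·2 + 4·5) = 17 − 24 = -7.

-7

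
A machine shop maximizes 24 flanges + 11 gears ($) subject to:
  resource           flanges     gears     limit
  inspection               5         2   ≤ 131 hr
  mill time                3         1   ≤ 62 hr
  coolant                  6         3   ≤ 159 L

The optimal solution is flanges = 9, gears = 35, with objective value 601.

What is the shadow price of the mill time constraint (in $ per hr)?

2

Check each constraint at x*: inspection 115/131 (slack 16); mill time 62/62 (tight); coolant 159/159 (tight).
By complementary slackness, y = 0 for the non-binding constraint.
Dual feasibility on the basic columns requires 3·y_mill time + 6·y_coolant = 24, 1·y_mill time + 3·y_coolant = 11.
→ y_mill time = 2 and y_coolant = 3.
Shadow price of mill time = 2.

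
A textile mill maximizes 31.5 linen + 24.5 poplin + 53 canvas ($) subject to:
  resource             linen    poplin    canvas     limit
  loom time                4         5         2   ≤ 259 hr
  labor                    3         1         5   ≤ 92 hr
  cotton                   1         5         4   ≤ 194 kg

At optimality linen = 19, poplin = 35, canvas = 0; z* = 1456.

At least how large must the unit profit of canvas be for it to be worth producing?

59.5

Check each constraint at x*: loom time 251/259 (slack 8); labor 92/92 (tight); cotton 194/194 (tight).
By complementary slackness, y = 0 for the non-binding constraint.
Dual feasibility on the basic columns requires 3·y_labor + 1·y_cotton = 31.5, 1·y_labor + 5·y_cotton = 24.5.
This yields shadow prices y_labor = 9.5, y_cotton = 3.
canvas enters the basis when its profit ≥ yᵀa₃ = 9.5·5 + 3·4 = 59.5.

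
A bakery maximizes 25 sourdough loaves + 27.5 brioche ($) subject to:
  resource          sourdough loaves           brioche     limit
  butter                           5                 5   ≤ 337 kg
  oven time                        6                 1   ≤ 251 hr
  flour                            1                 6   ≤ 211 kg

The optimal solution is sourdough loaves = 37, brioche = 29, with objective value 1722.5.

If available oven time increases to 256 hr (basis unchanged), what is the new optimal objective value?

Binding: oven time and flour. Non-binding: butter (7 unused).
By complementary slackness, y = 0 for the non-binding constraint.
The binding rows give the dual system: 6·y_oven time + 1·y_flour = 25 and 1·y_oven time + 6·y_flour = 27.5.
Solving: y_oven time = 3.5, y_flour = 4.
Δz = y_oven time·Δb = 3.5 × (5) = 17.5, so new z* = 1722.5 + 17.5 = 1740.

1740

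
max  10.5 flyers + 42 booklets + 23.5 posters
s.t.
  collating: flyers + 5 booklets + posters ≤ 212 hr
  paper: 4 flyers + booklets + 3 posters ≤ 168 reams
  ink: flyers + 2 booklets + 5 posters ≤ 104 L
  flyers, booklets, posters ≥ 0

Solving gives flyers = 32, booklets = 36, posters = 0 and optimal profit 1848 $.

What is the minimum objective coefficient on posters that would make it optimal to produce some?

24.5

Check each constraint at x*: collating 212/212 (tight); paper 164/168 (slack 4); ink 104/104 (tight).
Since paper is not tight, its dual is 0.
From A_Bᵀ y = c: 1·y_collating + 1·y_ink = 10.5; 5·y_collating + 2·y_ink = 42.
This yields shadow prices y_collating = 7, y_ink = 3.5.
posters enters the basis when its profit ≥ yᵀa₃ = 7·1 + 3.5·5 = 24.5.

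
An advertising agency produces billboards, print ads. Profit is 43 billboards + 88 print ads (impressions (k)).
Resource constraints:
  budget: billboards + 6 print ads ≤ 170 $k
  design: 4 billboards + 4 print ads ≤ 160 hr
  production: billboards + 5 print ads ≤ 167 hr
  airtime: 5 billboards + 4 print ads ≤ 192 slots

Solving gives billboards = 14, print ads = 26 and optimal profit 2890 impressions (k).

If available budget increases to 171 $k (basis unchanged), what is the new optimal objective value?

2899

Binding: budget and design. Non-binding: production (23 unused), airtime (18 unused).
By complementary slackness, y = 0 for the non-binding constraints.
Dual feasibility on the basic columns requires 1·y_budget + 4·y_design = 43, 6·y_budget + 4·y_design = 88.
→ y_budget = 9 and y_design = 8.5.
Δz = y_budget·Δb = 9 × (1) = 9, so new z* = 2890 + 9 = 2899.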